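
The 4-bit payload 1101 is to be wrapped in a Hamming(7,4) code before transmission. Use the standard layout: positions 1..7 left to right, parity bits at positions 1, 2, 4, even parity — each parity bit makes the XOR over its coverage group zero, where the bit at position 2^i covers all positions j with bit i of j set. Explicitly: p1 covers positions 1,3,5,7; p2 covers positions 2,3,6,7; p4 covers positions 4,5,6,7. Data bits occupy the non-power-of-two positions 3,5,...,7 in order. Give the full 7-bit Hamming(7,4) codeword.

1010101

Place data bits at non-power-of-two positions: b3=1, b5=1, b6=0, b7=1.
p1 = XOR of data positions {3,5,7} = 1⊕1⊕1 = 1
p2 = XOR of data positions {3,6,7} = 1⊕0⊕1 = 0
p4 = XOR of data positions {5,6,7} = 1⊕0⊕1 = 0
Codeword b1..b7 = 1010101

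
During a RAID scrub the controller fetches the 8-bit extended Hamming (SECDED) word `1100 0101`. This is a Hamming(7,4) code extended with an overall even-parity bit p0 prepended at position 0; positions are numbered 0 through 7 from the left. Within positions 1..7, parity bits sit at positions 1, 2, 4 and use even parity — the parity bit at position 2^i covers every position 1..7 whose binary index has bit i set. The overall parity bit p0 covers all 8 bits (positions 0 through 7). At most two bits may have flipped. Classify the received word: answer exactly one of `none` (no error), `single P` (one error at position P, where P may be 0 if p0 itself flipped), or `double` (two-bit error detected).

double

s1: b1⊕b3⊕b5⊕b7 = 1⊕0⊕1⊕1 = 1
s2: b2⊕b3⊕b6⊕b7 = 0⊕0⊕0⊕1 = 1
s4: b4⊕b5⊕b6⊕b7 = 0⊕1⊕0⊕1 = 0
Syndrome (s4...s1) = 011 → position 3.
Overall parity (XOR of all 8 bits, including p0): 1⊕1⊕0⊕0⊕0⊕1⊕0⊕1 = 0
Overall=0, syndrome position=3 → double-bit error detected (uncorrectable).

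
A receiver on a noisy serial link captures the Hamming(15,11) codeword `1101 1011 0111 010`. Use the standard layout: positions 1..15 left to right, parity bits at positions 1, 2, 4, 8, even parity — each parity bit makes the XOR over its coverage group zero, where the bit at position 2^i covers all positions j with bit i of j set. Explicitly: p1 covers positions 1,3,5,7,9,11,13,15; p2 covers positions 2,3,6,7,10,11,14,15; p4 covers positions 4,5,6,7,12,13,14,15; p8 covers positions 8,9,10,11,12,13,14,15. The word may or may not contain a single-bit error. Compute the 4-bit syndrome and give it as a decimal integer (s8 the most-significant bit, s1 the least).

14

s1: b1⊕b3⊕b5⊕b7⊕b9⊕b11⊕b13⊕b15 = 1⊕0⊕1⊕1⊕0⊕1⊕0⊕0 = 0
s2: b2⊕b3⊕b6⊕b7⊕b10⊕b11⊕b14⊕b15 = 1⊕0⊕0⊕1⊕1⊕1⊕1⊕0 = 1
s4: b4⊕b5⊕b6⊕b7⊕b12⊕b13⊕b14⊕b15 = 1⊕1⊕0⊕1⊕1⊕0⊕1⊕0 = 1
s8: b8⊕b9⊕b10⊕b11⊕b12⊕b13⊕b14⊕b15 = 1⊕0⊕1⊕1⊕1⊕0⊕1⊕0 = 1
Syndrome (s8...s1) = 1110 → position 14.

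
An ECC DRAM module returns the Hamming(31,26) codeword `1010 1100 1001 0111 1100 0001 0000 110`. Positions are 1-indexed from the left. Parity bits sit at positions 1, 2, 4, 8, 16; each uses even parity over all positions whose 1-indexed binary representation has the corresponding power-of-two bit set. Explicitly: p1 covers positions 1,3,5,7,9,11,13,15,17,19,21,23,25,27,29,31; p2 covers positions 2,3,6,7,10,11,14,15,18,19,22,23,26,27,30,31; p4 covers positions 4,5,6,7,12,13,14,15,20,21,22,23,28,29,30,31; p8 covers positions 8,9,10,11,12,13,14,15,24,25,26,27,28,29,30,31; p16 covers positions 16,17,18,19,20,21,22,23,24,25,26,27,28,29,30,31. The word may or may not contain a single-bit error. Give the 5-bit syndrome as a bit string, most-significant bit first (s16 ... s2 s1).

01101

s1: b1⊕b3⊕b5⊕b7⊕b9⊕b11⊕b13⊕b15⊕b17⊕b19⊕b21⊕b23⊕b25⊕b27⊕b29⊕b31 = 1⊕1⊕1⊕0⊕1⊕0⊕0⊕1⊕1⊕0⊕0⊕0⊕0⊕0⊕1⊕0 = 1
s2: b2⊕b3⊕b6⊕b7⊕b10⊕b11⊕b14⊕b15⊕b18⊕b19⊕b22⊕b23⊕b26⊕b27⊕b30⊕b31 = 0⊕1⊕1⊕0⊕0⊕0⊕1⊕1⊕1⊕0⊕0⊕0⊕0⊕0⊕1⊕0 = 0
s4: b4⊕b5⊕b6⊕b7⊕b12⊕b13⊕b14⊕b15⊕b20⊕b21⊕b22⊕b23⊕b28⊕b29⊕b30⊕b31 = 0⊕1⊕1⊕0⊕1⊕0⊕1⊕1⊕0⊕0⊕0⊕0⊕0⊕1⊕1⊕0 = 1
s8: b8⊕b9⊕b10⊕b11⊕b12⊕b13⊕b14⊕b15⊕b24⊕b25⊕b26⊕b27⊕b28⊕b29⊕b30⊕b31 = 0⊕1⊕0⊕0⊕1⊕0⊕1⊕1⊕1⊕0⊕0⊕0⊕0⊕1⊕1⊕0 = 1
s16: b16⊕b17⊕b18⊕b19⊕b20⊕b21⊕b22⊕b23⊕b24⊕b25⊕b26⊕b27⊕b28⊕b29⊕b30⊕b31 = 1⊕1⊕1⊕0⊕0⊕0⊕0⊕0⊕1⊕0⊕0⊕0⊕0⊕1⊕1⊕0 = 0
Syndrome (s16...s1) = 01101 → position 13.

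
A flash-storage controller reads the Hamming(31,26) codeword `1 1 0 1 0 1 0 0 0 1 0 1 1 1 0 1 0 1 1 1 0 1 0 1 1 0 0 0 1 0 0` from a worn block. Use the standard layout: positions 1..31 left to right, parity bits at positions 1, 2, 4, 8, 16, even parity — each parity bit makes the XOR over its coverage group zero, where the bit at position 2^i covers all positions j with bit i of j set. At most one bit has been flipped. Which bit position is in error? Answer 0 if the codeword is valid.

s1: b1⊕b3⊕b5⊕b7⊕b9⊕b11⊕b13⊕b15⊕b17⊕b19⊕b21⊕b23⊕b25⊕b27⊕b29⊕b31 = 1⊕0⊕0⊕0⊕0⊕0⊕1⊕0⊕0⊕1⊕0⊕0⊕1⊕0⊕1⊕0 = 1
s2: b2⊕b3⊕b6⊕b7⊕b10⊕b11⊕b14⊕b15⊕b18⊕b19⊕b22⊕b23⊕b26⊕b27⊕b30⊕b31 = 1⊕0⊕1⊕0⊕1⊕0⊕1⊕0⊕1⊕1⊕1⊕0⊕0⊕0⊕0⊕0 = 1
s4: b4⊕b5⊕b6⊕b7⊕b12⊕b13⊕b14⊕b15⊕b20⊕b21⊕b22⊕b23⊕b28⊕b29⊕b30⊕b31 = 1⊕0⊕1⊕0⊕1⊕1⊕1⊕0⊕1⊕0⊕1⊕0⊕0⊕1⊕0⊕0 = 0
s8: b8⊕b9⊕b10⊕b11⊕b12⊕b13⊕b14⊕b15⊕b24⊕b25⊕b26⊕b27⊕b28⊕b29⊕b30⊕b31 = 0⊕0⊕1⊕0⊕1⊕1⊕1⊕0⊕1⊕1⊕0⊕0⊕0⊕1⊕0⊕0 = 1
s16: b16⊕b17⊕b18⊕b19⊕b20⊕b21⊕b22⊕b23⊕b24⊕b25⊕b26⊕b27⊕b28⊕b29⊕b30⊕b31 = 1⊕0⊕1⊕1⊕1⊕0⊕1⊕0⊕1⊕1⊕0⊕0⊕0⊕1⊕0⊕0 = 0
Syndrome (s16...s1) = 01011 → position 11.

11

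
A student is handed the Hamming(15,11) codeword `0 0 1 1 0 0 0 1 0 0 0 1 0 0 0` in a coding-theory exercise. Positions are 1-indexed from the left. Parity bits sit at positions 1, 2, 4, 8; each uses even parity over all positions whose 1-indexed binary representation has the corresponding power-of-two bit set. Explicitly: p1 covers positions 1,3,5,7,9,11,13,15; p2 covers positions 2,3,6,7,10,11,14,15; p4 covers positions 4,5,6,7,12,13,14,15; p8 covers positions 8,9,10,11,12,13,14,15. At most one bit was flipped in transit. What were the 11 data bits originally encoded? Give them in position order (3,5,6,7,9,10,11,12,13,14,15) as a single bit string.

00000001000

s1: b1⊕b3⊕b5⊕b7⊕b9⊕b11⊕b13⊕b15 = 0⊕1⊕0⊕0⊕0⊕0⊕0⊕0 = 1
s2: b2⊕b3⊕b6⊕b7⊕b10⊕b11⊕b14⊕b15 = 0⊕1⊕0⊕0⊕0⊕0⊕0⊕0 = 1
s4: b4⊕b5⊕b6⊕b7⊕b12⊕b13⊕b14⊕b15 = 1⊕0⊕0⊕0⊕1⊕0⊕0⊕0 = 0
s8: b8⊕b9⊕b10⊕b11⊕b12⊕b13⊕b14⊕b15 = 1⊕0⊕0⊕0⊕1⊕0⊕0⊕0 = 0
Syndrome (s8...s1) = 0011 → position 3.
Flip bit 3: corrected codeword = 000100010001000
Data bits at positions 3,5,6,7,9,10,11,12,13,14,15: 00000001000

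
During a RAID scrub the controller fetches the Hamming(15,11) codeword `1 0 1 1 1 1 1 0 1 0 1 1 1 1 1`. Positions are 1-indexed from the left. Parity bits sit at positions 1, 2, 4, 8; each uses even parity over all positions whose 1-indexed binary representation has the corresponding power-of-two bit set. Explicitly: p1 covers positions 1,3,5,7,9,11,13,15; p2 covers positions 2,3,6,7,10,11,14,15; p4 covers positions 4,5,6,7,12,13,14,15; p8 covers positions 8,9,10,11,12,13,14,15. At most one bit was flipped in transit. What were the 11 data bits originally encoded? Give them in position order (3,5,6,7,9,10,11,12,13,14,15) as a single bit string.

s1: b1⊕b3⊕b5⊕b7⊕b9⊕b11⊕b13⊕b15 = 1⊕1⊕1⊕1⊕1⊕1⊕1⊕1 = 0
s2: b2⊕b3⊕b6⊕b7⊕b10⊕b11⊕b14⊕b15 = 0⊕1⊕1⊕1⊕0⊕1⊕1⊕1 = 0
s4: b4⊕b5⊕b6⊕b7⊕b12⊕b13⊕b14⊕b15 = 1⊕1⊕1⊕1⊕1⊕1⊕1⊕1 = 0
s8: b8⊕b9⊕b10⊕b11⊕b12⊕b13⊕b14⊕b15 = 0⊕1⊕0⊕1⊕1⊕1⊕1⊕1 = 0
Syndrome (s8...s1) = 0000 → position 0 (no error).
No correction needed.
Data bits at positions 3,5,6,7,9,10,11,12,13,14,15: 11111011111

11111011111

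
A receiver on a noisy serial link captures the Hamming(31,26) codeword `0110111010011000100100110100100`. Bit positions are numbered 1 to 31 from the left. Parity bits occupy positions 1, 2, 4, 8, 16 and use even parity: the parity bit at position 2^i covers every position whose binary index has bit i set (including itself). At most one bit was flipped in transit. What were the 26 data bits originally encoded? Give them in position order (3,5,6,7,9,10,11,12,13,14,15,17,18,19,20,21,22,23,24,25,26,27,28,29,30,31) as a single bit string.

s1: b1⊕b3⊕b5⊕b7⊕b9⊕b11⊕b13⊕b15⊕b17⊕b19⊕b21⊕b23⊕b25⊕b27⊕b29⊕b31 = 0⊕1⊕1⊕1⊕1⊕0⊕1⊕0⊕1⊕0⊕0⊕1⊕0⊕0⊕1⊕0 = 0
s2: b2⊕b3⊕b6⊕b7⊕b10⊕b11⊕b14⊕b15⊕b18⊕b19⊕b22⊕b23⊕b26⊕b27⊕b30⊕b31 = 1⊕1⊕1⊕1⊕0⊕0⊕0⊕0⊕0⊕0⊕0⊕1⊕1⊕0⊕0⊕0 = 0
s4: b4⊕b5⊕b6⊕b7⊕b12⊕b13⊕b14⊕b15⊕b20⊕b21⊕b22⊕b23⊕b28⊕b29⊕b30⊕b31 = 0⊕1⊕1⊕1⊕1⊕1⊕0⊕0⊕1⊕0⊕0⊕1⊕0⊕1⊕0⊕0 = 0
s8: b8⊕b9⊕b10⊕b11⊕b12⊕b13⊕b14⊕b15⊕b24⊕b25⊕b26⊕b27⊕b28⊕b29⊕b30⊕b31 = 0⊕1⊕0⊕0⊕1⊕1⊕0⊕0⊕1⊕0⊕1⊕0⊕0⊕1⊕0⊕0 = 0
s16: b16⊕b17⊕b18⊕b19⊕b20⊕b21⊕b22⊕b23⊕b24⊕b25⊕b26⊕b27⊕b28⊕b29⊕b30⊕b31 = 0⊕1⊕0⊕0⊕1⊕0⊕0⊕1⊕1⊕0⊕1⊕0⊕0⊕1⊕0⊕0 = 0
Syndrome (s16...s1) = 00000 → position 0 (no error).
No correction needed.
Data bits at positions 3,5,6,7,9,10,11,12,13,14,15,17,18,19,20,21,22,23,24,25,26,27,28,29,30,31: 11111001100100100110100100

11111001100100100110100100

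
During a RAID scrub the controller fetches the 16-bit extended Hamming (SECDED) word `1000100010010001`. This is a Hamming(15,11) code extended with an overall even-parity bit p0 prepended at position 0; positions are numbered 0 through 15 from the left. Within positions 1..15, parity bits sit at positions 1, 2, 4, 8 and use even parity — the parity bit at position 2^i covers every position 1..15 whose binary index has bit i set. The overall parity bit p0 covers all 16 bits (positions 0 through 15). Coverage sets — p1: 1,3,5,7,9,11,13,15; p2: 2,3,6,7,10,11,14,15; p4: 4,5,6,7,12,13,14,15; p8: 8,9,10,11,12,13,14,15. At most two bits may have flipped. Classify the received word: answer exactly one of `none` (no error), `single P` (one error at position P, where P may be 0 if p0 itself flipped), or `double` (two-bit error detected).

single 8

s1: b1⊕b3⊕b5⊕b7⊕b9⊕b11⊕b13⊕b15 = 0⊕0⊕0⊕0⊕0⊕1⊕0⊕1 = 0
s2: b2⊕b3⊕b6⊕b7⊕b10⊕b11⊕b14⊕b15 = 0⊕0⊕0⊕0⊕0⊕1⊕0⊕1 = 0
s4: b4⊕b5⊕b6⊕b7⊕b12⊕b13⊕b14⊕b15 = 1⊕0⊕0⊕0⊕0⊕0⊕0⊕1 = 0
s8: b8⊕b9⊕b10⊕b11⊕b12⊕b13⊕b14⊕b15 = 1⊕0⊕0⊕1⊕0⊕0⊕0⊕1 = 1
Syndrome (s8...s1) = 1000 → position 8.
Overall parity (XOR of all 16 bits, including p0): 1⊕0⊕0⊕0⊕1⊕0⊕0⊕0⊕1⊕0⊕0⊕1⊕0⊕0⊕0⊕1 = 1
Overall=1, syndrome position=8 → single-bit error at position 8.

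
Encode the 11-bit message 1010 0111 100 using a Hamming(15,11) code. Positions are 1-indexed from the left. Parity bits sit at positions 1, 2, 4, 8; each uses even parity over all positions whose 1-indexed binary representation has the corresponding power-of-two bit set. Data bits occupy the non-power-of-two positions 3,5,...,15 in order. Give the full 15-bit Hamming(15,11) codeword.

Place data bits at non-power-of-two positions: b3=1, b5=0, b6=1, b7=0, b9=0, b10=1, b11=1, b12=1, b13=1, b14=0, b15=0.
p1 = XOR of data positions {3,5,7,9,11,13,15} = 1⊕0⊕0⊕0⊕1⊕1⊕0 = 1
p2 = XOR of data positions {3,6,7,10,11,14,15} = 1⊕1⊕0⊕1⊕1⊕0⊕0 = 0
p4 = XOR of data positions {5,6,7,12,13,14,15} = 0⊕1⊕0⊕1⊕1⊕0⊕0 = 1
p8 = XOR of data positions {9,10,11,12,13,14,15} = 0⊕1⊕1⊕1⊕1⊕0⊕0 = 0
Codeword b1..b15 = 101101000111100

101101000111100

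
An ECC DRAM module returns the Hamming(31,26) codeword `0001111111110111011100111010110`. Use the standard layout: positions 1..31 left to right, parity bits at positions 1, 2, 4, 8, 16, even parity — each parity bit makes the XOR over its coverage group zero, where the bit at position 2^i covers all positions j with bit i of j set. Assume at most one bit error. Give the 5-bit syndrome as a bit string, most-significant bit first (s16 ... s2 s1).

00110

s1: b1⊕b3⊕b5⊕b7⊕b9⊕b11⊕b13⊕b15⊕b17⊕b19⊕b21⊕b23⊕b25⊕b27⊕b29⊕b31 = 0⊕0⊕1⊕1⊕1⊕1⊕0⊕1⊕0⊕1⊕0⊕1⊕1⊕1⊕1⊕0 = 0
s2: b2⊕b3⊕b6⊕b7⊕b10⊕b11⊕b14⊕b15⊕b18⊕b19⊕b22⊕b23⊕b26⊕b27⊕b30⊕b31 = 0⊕0⊕1⊕1⊕1⊕1⊕1⊕1⊕1⊕1⊕0⊕1⊕0⊕1⊕1⊕0 = 1
s4: b4⊕b5⊕b6⊕b7⊕b12⊕b13⊕b14⊕b15⊕b20⊕b21⊕b22⊕b23⊕b28⊕b29⊕b30⊕b31 = 1⊕1⊕1⊕1⊕1⊕0⊕1⊕1⊕1⊕0⊕0⊕1⊕0⊕1⊕1⊕0 = 1
s8: b8⊕b9⊕b10⊕b11⊕b12⊕b13⊕b14⊕b15⊕b24⊕b25⊕b26⊕b27⊕b28⊕b29⊕b30⊕b31 = 1⊕1⊕1⊕1⊕1⊕0⊕1⊕1⊕1⊕1⊕0⊕1⊕0⊕1⊕1⊕0 = 0
s16: b16⊕b17⊕b18⊕b19⊕b20⊕b21⊕b22⊕b23⊕b24⊕b25⊕b26⊕b27⊕b28⊕b29⊕b30⊕b31 = 1⊕0⊕1⊕1⊕1⊕0⊕0⊕1⊕1⊕1⊕0⊕1⊕0⊕1⊕1⊕0 = 0
Syndrome (s16...s1) = 00110 → position 6.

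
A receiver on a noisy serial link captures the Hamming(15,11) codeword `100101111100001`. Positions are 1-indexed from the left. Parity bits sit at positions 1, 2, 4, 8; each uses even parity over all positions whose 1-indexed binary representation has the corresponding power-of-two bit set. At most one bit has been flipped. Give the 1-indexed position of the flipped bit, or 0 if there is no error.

s1: b1⊕b3⊕b5⊕b7⊕b9⊕b11⊕b13⊕b15 = 1⊕0⊕0⊕1⊕1⊕0⊕0⊕1 = 0
s2: b2⊕b3⊕b6⊕b7⊕b10⊕b11⊕b14⊕b15 = 0⊕0⊕1⊕1⊕1⊕0⊕0⊕1 = 0
s4: b4⊕b5⊕b6⊕b7⊕b12⊕b13⊕b14⊕b15 = 1⊕0⊕1⊕1⊕0⊕0⊕0⊕1 = 0
s8: b8⊕b9⊕b10⊕b11⊕b12⊕b13⊕b14⊕b15 = 1⊕1⊕1⊕0⊕0⊕0⊕0⊕1 = 0
Syndrome (s8...s1) = 0000 → position 0 (no error).

0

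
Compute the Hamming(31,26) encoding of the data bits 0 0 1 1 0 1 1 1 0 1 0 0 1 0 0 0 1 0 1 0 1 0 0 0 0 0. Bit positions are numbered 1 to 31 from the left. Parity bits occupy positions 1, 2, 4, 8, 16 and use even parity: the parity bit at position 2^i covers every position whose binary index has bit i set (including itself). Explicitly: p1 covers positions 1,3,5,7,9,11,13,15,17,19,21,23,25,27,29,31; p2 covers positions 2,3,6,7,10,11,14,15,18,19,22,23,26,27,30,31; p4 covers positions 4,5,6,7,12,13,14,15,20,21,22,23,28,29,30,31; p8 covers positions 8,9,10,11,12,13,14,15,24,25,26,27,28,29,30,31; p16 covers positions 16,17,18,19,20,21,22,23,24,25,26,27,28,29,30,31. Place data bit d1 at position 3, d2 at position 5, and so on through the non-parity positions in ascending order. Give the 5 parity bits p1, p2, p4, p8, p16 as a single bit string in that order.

Place data bits at non-power-of-two positions: b3=0, b5=0, b6=1, b7=1, b9=0, b10=1, b11=1, b12=1, b13=0, b14=1, b15=0, b17=0, b18=1, b19=0, b20=0, b21=0, b22=1, b23=0, b24=1, b25=0, b26=1, b27=0, b28=0, b29=0, b30=0, b31=0.
p1 = XOR of data positions {3,5,7,9,11,13,15,17,19,21,23,25,27,29,31} = 0⊕0⊕1⊕0⊕1⊕0⊕0⊕0⊕0⊕0⊕0⊕0⊕0⊕0⊕0 = 0
p2 = XOR of data positions {3,6,7,10,11,14,15,18,19,22,23,26,27,30,31} = 0⊕1⊕1⊕1⊕1⊕1⊕0⊕1⊕0⊕1⊕0⊕1⊕0⊕0⊕0 = 0
p4 = XOR of data positions {5,6,7,12,13,14,15,20,21,22,23,28,29,30,31} = 0⊕1⊕1⊕1⊕0⊕1⊕0⊕0⊕0⊕1⊕0⊕0⊕0⊕0⊕0 = 1
p8 = XOR of data positions {9,10,11,12,13,14,15,24,25,26,27,28,29,30,31} = 0⊕1⊕1⊕1⊕0⊕1⊕0⊕1⊕0⊕1⊕0⊕0⊕0⊕0⊕0 = 0
p16 = XOR of data positions {17,18,19,20,21,22,23,24,25,26,27,28,29,30,31} = 0⊕1⊕0⊕0⊕0⊕1⊕0⊕1⊕0⊕1⊕0⊕0⊕0⊕0⊕0 = 0
Parity bits p1,p2,p4,p8,p16 = 00100

00100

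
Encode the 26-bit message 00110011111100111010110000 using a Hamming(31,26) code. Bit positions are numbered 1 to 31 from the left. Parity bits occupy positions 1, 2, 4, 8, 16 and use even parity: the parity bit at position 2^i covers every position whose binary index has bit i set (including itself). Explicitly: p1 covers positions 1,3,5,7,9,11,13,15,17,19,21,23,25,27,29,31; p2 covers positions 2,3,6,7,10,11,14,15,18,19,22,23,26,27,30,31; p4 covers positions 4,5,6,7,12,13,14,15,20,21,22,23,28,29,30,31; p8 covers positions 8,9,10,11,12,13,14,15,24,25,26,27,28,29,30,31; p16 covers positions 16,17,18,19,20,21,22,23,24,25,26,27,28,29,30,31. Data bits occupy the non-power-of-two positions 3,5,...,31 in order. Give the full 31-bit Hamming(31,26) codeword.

Place data bits at non-power-of-two positions: b3=0, b5=0, b6=1, b7=1, b9=0, b10=0, b11=1, b12=1, b13=1, b14=1, b15=1, b17=1, b18=0, b19=0, b20=1, b21=1, b22=1, b23=0, b24=1, b25=0, b26=1, b27=1, b28=0, b29=0, b30=0, b31=0.
p1 = XOR of data positions {3,5,7,9,11,13,15,17,19,21,23,25,27,29,31} = 0⊕0⊕1⊕0⊕1⊕1⊕1⊕1⊕0⊕1⊕0⊕0⊕1⊕0⊕0 = 1
p2 = XOR of data positions {3,6,7,10,11,14,15,18,19,22,23,26,27,30,31} = 0⊕1⊕1⊕0⊕1⊕1⊕1⊕0⊕0⊕1⊕0⊕1⊕1⊕0⊕0 = 0
p4 = XOR of data positions {5,6,7,12,13,14,15,20,21,22,23,28,29,30,31} = 0⊕1⊕1⊕1⊕1⊕1⊕1⊕1⊕1⊕1⊕0⊕0⊕0⊕0⊕0 = 1
p8 = XOR of data positions {9,10,11,12,13,14,15,24,25,26,27,28,29,30,31} = 0⊕0⊕1⊕1⊕1⊕1⊕1⊕1⊕0⊕1⊕1⊕0⊕0⊕0⊕0 = 0
p16 = XOR of data positions {17,18,19,20,21,22,23,24,25,26,27,28,29,30,31} = 1⊕0⊕0⊕1⊕1⊕1⊕0⊕1⊕0⊕1⊕1⊕0⊕0⊕0⊕0 = 1
Codeword b1..b31 = 1001011000111111100111010110000

1001011000111111100111010110000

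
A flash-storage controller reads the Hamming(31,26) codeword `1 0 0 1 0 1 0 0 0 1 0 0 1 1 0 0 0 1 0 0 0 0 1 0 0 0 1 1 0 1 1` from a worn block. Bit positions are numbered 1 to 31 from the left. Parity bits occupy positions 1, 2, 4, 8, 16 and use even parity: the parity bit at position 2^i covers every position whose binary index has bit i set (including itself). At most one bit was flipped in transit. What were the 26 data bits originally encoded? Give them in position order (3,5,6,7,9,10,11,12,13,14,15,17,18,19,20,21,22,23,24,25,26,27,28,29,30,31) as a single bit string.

s1: b1⊕b3⊕b5⊕b7⊕b9⊕b11⊕b13⊕b15⊕b17⊕b19⊕b21⊕b23⊕b25⊕b27⊕b29⊕b31 = 1⊕0⊕0⊕0⊕0⊕0⊕1⊕0⊕0⊕0⊕0⊕1⊕0⊕1⊕0⊕1 = 1
s2: b2⊕b3⊕b6⊕b7⊕b10⊕b11⊕b14⊕b15⊕b18⊕b19⊕b22⊕b23⊕b26⊕b27⊕b30⊕b31 = 0⊕0⊕1⊕0⊕1⊕0⊕1⊕0⊕1⊕0⊕0⊕1⊕0⊕1⊕1⊕1 = 0
s4: b4⊕b5⊕b6⊕b7⊕b12⊕b13⊕b14⊕b15⊕b20⊕b21⊕b22⊕b23⊕b28⊕b29⊕b30⊕b31 = 1⊕0⊕1⊕0⊕0⊕1⊕1⊕0⊕0⊕0⊕0⊕1⊕1⊕0⊕1⊕1 = 0
s8: b8⊕b9⊕b10⊕b11⊕b12⊕b13⊕b14⊕b15⊕b24⊕b25⊕b26⊕b27⊕b28⊕b29⊕b30⊕b31 = 0⊕0⊕1⊕0⊕0⊕1⊕1⊕0⊕0⊕0⊕0⊕1⊕1⊕0⊕1⊕1 = 1
s16: b16⊕b17⊕b18⊕b19⊕b20⊕b21⊕b22⊕b23⊕b24⊕b25⊕b26⊕b27⊕b28⊕b29⊕b30⊕b31 = 0⊕0⊕1⊕0⊕0⊕0⊕0⊕1⊕0⊕0⊕0⊕1⊕1⊕0⊕1⊕1 = 0
Syndrome (s16...s1) = 01001 → position 9.
Flip bit 9: corrected codeword = 1001010011001100010000100011011
Data bits at positions 3,5,6,7,9,10,11,12,13,14,15,17,18,19,20,21,22,23,24,25,26,27,28,29,30,31: 00101100110010000100011011

00101100110010000100011011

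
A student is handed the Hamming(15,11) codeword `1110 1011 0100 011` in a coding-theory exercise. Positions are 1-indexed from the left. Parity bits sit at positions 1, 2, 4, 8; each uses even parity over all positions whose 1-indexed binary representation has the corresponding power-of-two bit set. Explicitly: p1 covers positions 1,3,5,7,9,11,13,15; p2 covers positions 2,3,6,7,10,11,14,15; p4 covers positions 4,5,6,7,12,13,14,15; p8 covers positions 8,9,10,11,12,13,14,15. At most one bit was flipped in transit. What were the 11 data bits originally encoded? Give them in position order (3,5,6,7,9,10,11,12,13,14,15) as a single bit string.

s1: b1⊕b3⊕b5⊕b7⊕b9⊕b11⊕b13⊕b15 = 1⊕1⊕1⊕1⊕0⊕0⊕0⊕1 = 1
s2: b2⊕b3⊕b6⊕b7⊕b10⊕b11⊕b14⊕b15 = 1⊕1⊕0⊕1⊕1⊕0⊕1⊕1 = 0
s4: b4⊕b5⊕b6⊕b7⊕b12⊕b13⊕b14⊕b15 = 0⊕1⊕0⊕1⊕0⊕0⊕1⊕1 = 0
s8: b8⊕b9⊕b10⊕b11⊕b12⊕b13⊕b14⊕b15 = 1⊕0⊕1⊕0⊕0⊕0⊕1⊕1 = 0
Syndrome (s8...s1) = 0001 → position 1.
Flip bit 1: corrected codeword = 011010110100011
Data bits at positions 3,5,6,7,9,10,11,12,13,14,15: 11010100011

11010100011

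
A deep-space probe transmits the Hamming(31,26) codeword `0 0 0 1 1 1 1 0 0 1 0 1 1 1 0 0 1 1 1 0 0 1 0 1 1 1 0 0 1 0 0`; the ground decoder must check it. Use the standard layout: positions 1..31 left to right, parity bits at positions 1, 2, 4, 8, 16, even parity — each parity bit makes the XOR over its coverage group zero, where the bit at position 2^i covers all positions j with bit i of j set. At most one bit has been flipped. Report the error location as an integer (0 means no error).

s1: b1⊕b3⊕b5⊕b7⊕b9⊕b11⊕b13⊕b15⊕b17⊕b19⊕b21⊕b23⊕b25⊕b27⊕b29⊕b31 = 0⊕0⊕1⊕1⊕0⊕0⊕1⊕0⊕1⊕1⊕0⊕0⊕1⊕0⊕1⊕0 = 1
s2: b2⊕b3⊕b6⊕b7⊕b10⊕b11⊕b14⊕b15⊕b18⊕b19⊕b22⊕b23⊕b26⊕b27⊕b30⊕b31 = 0⊕0⊕1⊕1⊕1⊕0⊕1⊕0⊕1⊕1⊕1⊕0⊕1⊕0⊕0⊕0 = 0
s4: b4⊕b5⊕b6⊕b7⊕b12⊕b13⊕b14⊕b15⊕b20⊕b21⊕b22⊕b23⊕b28⊕b29⊕b30⊕b31 = 1⊕1⊕1⊕1⊕1⊕1⊕1⊕0⊕0⊕0⊕1⊕0⊕0⊕1⊕0⊕0 = 1
s8: b8⊕b9⊕b10⊕b11⊕b12⊕b13⊕b14⊕b15⊕b24⊕b25⊕b26⊕b27⊕b28⊕b29⊕b30⊕b31 = 0⊕0⊕1⊕0⊕1⊕1⊕1⊕0⊕1⊕1⊕1⊕0⊕0⊕1⊕0⊕0 = 0
s16: b16⊕b17⊕b18⊕b19⊕b20⊕b21⊕b22⊕b23⊕b24⊕b25⊕b26⊕b27⊕b28⊕b29⊕b30⊕b31 = 0⊕1⊕1⊕1⊕0⊕0⊕1⊕0⊕1⊕1⊕1⊕0⊕0⊕1⊕0⊕0 = 0
Syndrome (s16...s1) = 00101 → position 5.

5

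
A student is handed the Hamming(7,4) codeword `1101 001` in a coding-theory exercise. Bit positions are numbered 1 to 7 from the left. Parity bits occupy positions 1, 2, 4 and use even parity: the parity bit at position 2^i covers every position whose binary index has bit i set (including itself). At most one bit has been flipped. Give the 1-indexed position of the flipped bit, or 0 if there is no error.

0

s1: b1⊕b3⊕b5⊕b7 = 1⊕0⊕0⊕1 = 0
s2: b2⊕b3⊕b6⊕b7 = 1⊕0⊕0⊕1 = 0
s4: b4⊕b5⊕b6⊕b7 = 1⊕0⊕0⊕1 = 0
Syndrome (s4...s1) = 000 → position 0 (no error).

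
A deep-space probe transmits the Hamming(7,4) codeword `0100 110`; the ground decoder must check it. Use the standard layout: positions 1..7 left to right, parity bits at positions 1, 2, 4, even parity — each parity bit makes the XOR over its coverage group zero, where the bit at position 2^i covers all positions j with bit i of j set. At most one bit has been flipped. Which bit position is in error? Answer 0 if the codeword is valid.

1

s1: b1⊕b3⊕b5⊕b7 = 0⊕0⊕1⊕0 = 1
s2: b2⊕b3⊕b6⊕b7 = 1⊕0⊕1⊕0 = 0
s4: b4⊕b5⊕b6⊕b7 = 0⊕1⊕1⊕0 = 0
Syndrome (s4...s1) = 001 → position 1.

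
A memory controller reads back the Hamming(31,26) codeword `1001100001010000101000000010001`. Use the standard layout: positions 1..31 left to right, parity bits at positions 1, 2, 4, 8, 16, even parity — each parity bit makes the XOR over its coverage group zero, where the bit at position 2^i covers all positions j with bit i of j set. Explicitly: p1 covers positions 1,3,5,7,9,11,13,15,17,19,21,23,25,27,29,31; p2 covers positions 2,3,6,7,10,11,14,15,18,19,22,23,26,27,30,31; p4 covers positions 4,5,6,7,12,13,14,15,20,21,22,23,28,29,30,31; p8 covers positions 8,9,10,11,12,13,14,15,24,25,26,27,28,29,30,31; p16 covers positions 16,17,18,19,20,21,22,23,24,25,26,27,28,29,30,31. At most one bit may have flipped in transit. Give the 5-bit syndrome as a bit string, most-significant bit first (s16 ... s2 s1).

s1: b1⊕b3⊕b5⊕b7⊕b9⊕b11⊕b13⊕b15⊕b17⊕b19⊕b21⊕b23⊕b25⊕b27⊕b29⊕b31 = 1⊕0⊕1⊕0⊕0⊕0⊕0⊕0⊕1⊕1⊕0⊕0⊕0⊕1⊕0⊕1 = 0
s2: b2⊕b3⊕b6⊕b7⊕b10⊕b11⊕b14⊕b15⊕b18⊕b19⊕b22⊕b23⊕b26⊕b27⊕b30⊕b31 = 0⊕0⊕0⊕0⊕1⊕0⊕0⊕0⊕0⊕1⊕0⊕0⊕0⊕1⊕0⊕1 = 0
s4: b4⊕b5⊕b6⊕b7⊕b12⊕b13⊕b14⊕b15⊕b20⊕b21⊕b22⊕b23⊕b28⊕b29⊕b30⊕b31 = 1⊕1⊕0⊕0⊕1⊕0⊕0⊕0⊕0⊕0⊕0⊕0⊕0⊕0⊕0⊕1 = 0
s8: b8⊕b9⊕b10⊕b11⊕b12⊕b13⊕b14⊕b15⊕b24⊕b25⊕b26⊕b27⊕b28⊕b29⊕b30⊕b31 = 0⊕0⊕1⊕0⊕1⊕0⊕0⊕0⊕0⊕0⊕0⊕1⊕0⊕0⊕0⊕1 = 0
s16: b16⊕b17⊕b18⊕b19⊕b20⊕b21⊕b22⊕b23⊕b24⊕b25⊕b26⊕b27⊕b28⊕b29⊕b30⊕b31 = 0⊕1⊕0⊕1⊕0⊕0⊕0⊕0⊕0⊕0⊕0⊕1⊕0⊕0⊕0⊕1 = 0
Syndrome (s16...s1) = 00000 → position 0 (no error).

00000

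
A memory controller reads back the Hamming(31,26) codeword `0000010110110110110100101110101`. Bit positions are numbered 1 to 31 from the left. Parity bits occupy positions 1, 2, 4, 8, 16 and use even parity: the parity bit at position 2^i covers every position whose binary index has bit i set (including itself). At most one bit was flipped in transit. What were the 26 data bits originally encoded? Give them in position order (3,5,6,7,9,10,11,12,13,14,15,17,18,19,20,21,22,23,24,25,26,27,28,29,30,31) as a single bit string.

s1: b1⊕b3⊕b5⊕b7⊕b9⊕b11⊕b13⊕b15⊕b17⊕b19⊕b21⊕b23⊕b25⊕b27⊕b29⊕b31 = 0⊕0⊕0⊕0⊕1⊕1⊕0⊕1⊕1⊕0⊕0⊕1⊕1⊕1⊕1⊕1 = 1
s2: b2⊕b3⊕b6⊕b7⊕b10⊕b11⊕b14⊕b15⊕b18⊕b19⊕b22⊕b23⊕b26⊕b27⊕b30⊕b31 = 0⊕0⊕1⊕0⊕0⊕1⊕1⊕1⊕1⊕0⊕0⊕1⊕1⊕1⊕0⊕1 = 1
s4: b4⊕b5⊕b6⊕b7⊕b12⊕b13⊕b14⊕b15⊕b20⊕b21⊕b22⊕b23⊕b28⊕b29⊕b30⊕b31 = 0⊕0⊕1⊕0⊕1⊕0⊕1⊕1⊕1⊕0⊕0⊕1⊕0⊕1⊕0⊕1 = 0
s8: b8⊕b9⊕b10⊕b11⊕b12⊕b13⊕b14⊕b15⊕b24⊕b25⊕b26⊕b27⊕b28⊕b29⊕b30⊕b31 = 1⊕1⊕0⊕1⊕1⊕0⊕1⊕1⊕0⊕1⊕1⊕1⊕0⊕1⊕0⊕1 = 1
s16: b16⊕b17⊕b18⊕b19⊕b20⊕b21⊕b22⊕b23⊕b24⊕b25⊕b26⊕b27⊕b28⊕b29⊕b30⊕b31 = 0⊕1⊕1⊕0⊕1⊕0⊕0⊕1⊕0⊕1⊕1⊕1⊕0⊕1⊕0⊕1 = 1
Syndrome (s16...s1) = 11011 → position 27.
Flip bit 27: corrected codeword = 0000010110110110110100101100101
Data bits at positions 3,5,6,7,9,10,11,12,13,14,15,17,18,19,20,21,22,23,24,25,26,27,28,29,30,31: 00101011011110100101100101

00101011011110100101100101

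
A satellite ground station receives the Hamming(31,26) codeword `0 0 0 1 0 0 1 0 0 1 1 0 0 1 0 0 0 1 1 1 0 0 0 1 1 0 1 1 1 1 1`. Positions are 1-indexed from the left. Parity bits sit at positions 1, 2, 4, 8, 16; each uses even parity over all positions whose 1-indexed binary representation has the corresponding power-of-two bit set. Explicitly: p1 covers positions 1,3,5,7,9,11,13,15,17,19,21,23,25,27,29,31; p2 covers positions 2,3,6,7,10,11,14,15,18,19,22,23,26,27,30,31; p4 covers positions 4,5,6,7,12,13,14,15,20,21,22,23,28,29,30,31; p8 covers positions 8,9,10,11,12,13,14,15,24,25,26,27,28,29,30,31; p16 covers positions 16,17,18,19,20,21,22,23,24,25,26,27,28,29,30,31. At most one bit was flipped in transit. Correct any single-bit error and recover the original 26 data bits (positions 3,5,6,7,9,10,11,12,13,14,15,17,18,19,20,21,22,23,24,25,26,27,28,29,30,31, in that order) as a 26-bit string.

10010110010011100011011111

s1: b1⊕b3⊕b5⊕b7⊕b9⊕b11⊕b13⊕b15⊕b17⊕b19⊕b21⊕b23⊕b25⊕b27⊕b29⊕b31 = 0⊕0⊕0⊕1⊕0⊕1⊕0⊕0⊕0⊕1⊕0⊕0⊕1⊕1⊕1⊕1 = 1
s2: b2⊕b3⊕b6⊕b7⊕b10⊕b11⊕b14⊕b15⊕b18⊕b19⊕b22⊕b23⊕b26⊕b27⊕b30⊕b31 = 0⊕0⊕0⊕1⊕1⊕1⊕1⊕0⊕1⊕1⊕0⊕0⊕0⊕1⊕1⊕1 = 1
s4: b4⊕b5⊕b6⊕b7⊕b12⊕b13⊕b14⊕b15⊕b20⊕b21⊕b22⊕b23⊕b28⊕b29⊕b30⊕b31 = 1⊕0⊕0⊕1⊕0⊕0⊕1⊕0⊕1⊕0⊕0⊕0⊕1⊕1⊕1⊕1 = 0
s8: b8⊕b9⊕b10⊕b11⊕b12⊕b13⊕b14⊕b15⊕b24⊕b25⊕b26⊕b27⊕b28⊕b29⊕b30⊕b31 = 0⊕0⊕1⊕1⊕0⊕0⊕1⊕0⊕1⊕1⊕0⊕1⊕1⊕1⊕1⊕1 = 0
s16: b16⊕b17⊕b18⊕b19⊕b20⊕b21⊕b22⊕b23⊕b24⊕b25⊕b26⊕b27⊕b28⊕b29⊕b30⊕b31 = 0⊕0⊕1⊕1⊕1⊕0⊕0⊕0⊕1⊕1⊕0⊕1⊕1⊕1⊕1⊕1 = 0
Syndrome (s16...s1) = 00011 → position 3.
Flip bit 3: corrected codeword = 0011001001100100011100011011111
Data bits at positions 3,5,6,7,9,10,11,12,13,14,15,17,18,19,20,21,22,23,24,25,26,27,28,29,30,31: 10010110010011100011011111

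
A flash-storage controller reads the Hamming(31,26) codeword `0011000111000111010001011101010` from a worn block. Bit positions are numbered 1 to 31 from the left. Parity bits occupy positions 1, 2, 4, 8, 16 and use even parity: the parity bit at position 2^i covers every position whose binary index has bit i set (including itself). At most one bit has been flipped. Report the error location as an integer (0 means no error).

0

s1: b1⊕b3⊕b5⊕b7⊕b9⊕b11⊕b13⊕b15⊕b17⊕b19⊕b21⊕b23⊕b25⊕b27⊕b29⊕b31 = 0⊕1⊕0⊕0⊕1⊕0⊕0⊕1⊕0⊕0⊕0⊕0⊕1⊕0⊕0⊕0 = 0
s2: b2⊕b3⊕b6⊕b7⊕b10⊕b11⊕b14⊕b15⊕b18⊕b19⊕b22⊕b23⊕b26⊕b27⊕b30⊕b31 = 0⊕1⊕0⊕0⊕1⊕0⊕1⊕1⊕1⊕0⊕1⊕0⊕1⊕0⊕1⊕0 = 0
s4: b4⊕b5⊕b6⊕b7⊕b12⊕b13⊕b14⊕b15⊕b20⊕b21⊕b22⊕b23⊕b28⊕b29⊕b30⊕b31 = 1⊕0⊕0⊕0⊕0⊕0⊕1⊕1⊕0⊕0⊕1⊕0⊕1⊕0⊕1⊕0 = 0
s8: b8⊕b9⊕b10⊕b11⊕b12⊕b13⊕b14⊕b15⊕b24⊕b25⊕b26⊕b27⊕b28⊕b29⊕b30⊕b31 = 1⊕1⊕1⊕0⊕0⊕0⊕1⊕1⊕1⊕1⊕1⊕0⊕1⊕0⊕1⊕0 = 0
s16: b16⊕b17⊕b18⊕b19⊕b20⊕b21⊕b22⊕b23⊕b24⊕b25⊕b26⊕b27⊕b28⊕b29⊕b30⊕b31 = 1⊕0⊕1⊕0⊕0⊕0⊕1⊕0⊕1⊕1⊕1⊕0⊕1⊕0⊕1⊕0 = 0
Syndrome (s16...s1) = 00000 → position 0 (no error).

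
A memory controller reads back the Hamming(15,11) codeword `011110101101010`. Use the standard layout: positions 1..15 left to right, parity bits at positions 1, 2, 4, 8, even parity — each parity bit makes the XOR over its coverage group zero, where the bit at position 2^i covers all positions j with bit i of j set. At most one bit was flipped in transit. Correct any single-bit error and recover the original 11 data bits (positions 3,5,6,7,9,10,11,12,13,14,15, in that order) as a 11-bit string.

s1: b1⊕b3⊕b5⊕b7⊕b9⊕b11⊕b13⊕b15 = 0⊕1⊕1⊕1⊕1⊕0⊕0⊕0 = 0
s2: b2⊕b3⊕b6⊕b7⊕b10⊕b11⊕b14⊕b15 = 1⊕1⊕0⊕1⊕1⊕0⊕1⊕0 = 1
s4: b4⊕b5⊕b6⊕b7⊕b12⊕b13⊕b14⊕b15 = 1⊕1⊕0⊕1⊕1⊕0⊕1⊕0 = 1
s8: b8⊕b9⊕b10⊕b11⊕b12⊕b13⊕b14⊕b15 = 0⊕1⊕1⊕0⊕1⊕0⊕1⊕0 = 0
Syndrome (s8...s1) = 0110 → position 6.
Flip bit 6: corrected codeword = 011111101101010
Data bits at positions 3,5,6,7,9,10,11,12,13,14,15: 11111101010

11111101010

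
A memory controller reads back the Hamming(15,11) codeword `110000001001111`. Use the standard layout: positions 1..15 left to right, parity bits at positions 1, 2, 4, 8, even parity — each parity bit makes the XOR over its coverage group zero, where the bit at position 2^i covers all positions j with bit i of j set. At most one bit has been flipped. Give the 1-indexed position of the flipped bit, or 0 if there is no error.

10

s1: b1⊕b3⊕b5⊕b7⊕b9⊕b11⊕b13⊕b15 = 1⊕0⊕0⊕0⊕1⊕0⊕1⊕1 = 0
s2: b2⊕b3⊕b6⊕b7⊕b10⊕b11⊕b14⊕b15 = 1⊕0⊕0⊕0⊕0⊕0⊕1⊕1 = 1
s4: b4⊕b5⊕b6⊕b7⊕b12⊕b13⊕b14⊕b15 = 0⊕0⊕0⊕0⊕1⊕1⊕1⊕1 = 0
s8: b8⊕b9⊕b10⊕b11⊕b12⊕b13⊕b14⊕b15 = 0⊕1⊕0⊕0⊕1⊕1⊕1⊕1 = 1
Syndrome (s8...s1) = 1010 → position 10.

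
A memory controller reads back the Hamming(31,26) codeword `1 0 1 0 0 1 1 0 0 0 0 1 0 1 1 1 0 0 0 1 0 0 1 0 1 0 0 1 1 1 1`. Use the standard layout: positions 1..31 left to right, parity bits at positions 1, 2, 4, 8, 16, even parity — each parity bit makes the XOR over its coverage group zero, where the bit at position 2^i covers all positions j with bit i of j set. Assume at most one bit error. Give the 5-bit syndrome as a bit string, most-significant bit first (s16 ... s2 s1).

s1: b1⊕b3⊕b5⊕b7⊕b9⊕b11⊕b13⊕b15⊕b17⊕b19⊕b21⊕b23⊕b25⊕b27⊕b29⊕b31 = 1⊕1⊕0⊕1⊕0⊕0⊕0⊕1⊕0⊕0⊕0⊕1⊕1⊕0⊕1⊕1 = 0
s2: b2⊕b3⊕b6⊕b7⊕b10⊕b11⊕b14⊕b15⊕b18⊕b19⊕b22⊕b23⊕b26⊕b27⊕b30⊕b31 = 0⊕1⊕1⊕1⊕0⊕0⊕1⊕1⊕0⊕0⊕0⊕1⊕0⊕0⊕1⊕1 = 0
s4: b4⊕b5⊕b6⊕b7⊕b12⊕b13⊕b14⊕b15⊕b20⊕b21⊕b22⊕b23⊕b28⊕b29⊕b30⊕b31 = 0⊕0⊕1⊕1⊕1⊕0⊕1⊕1⊕1⊕0⊕0⊕1⊕1⊕1⊕1⊕1 = 1
s8: b8⊕b9⊕b10⊕b11⊕b12⊕b13⊕b14⊕b15⊕b24⊕b25⊕b26⊕b27⊕b28⊕b29⊕b30⊕b31 = 0⊕0⊕0⊕0⊕1⊕0⊕1⊕1⊕0⊕1⊕0⊕0⊕1⊕1⊕1⊕1 = 0
s16: b16⊕b17⊕b18⊕b19⊕b20⊕b21⊕b22⊕b23⊕b24⊕b25⊕b26⊕b27⊕b28⊕b29⊕b30⊕b31 = 1⊕0⊕0⊕0⊕1⊕0⊕0⊕1⊕0⊕1⊕0⊕0⊕1⊕1⊕1⊕1 = 0
Syndrome (s16...s1) = 00100 → position 4.

00100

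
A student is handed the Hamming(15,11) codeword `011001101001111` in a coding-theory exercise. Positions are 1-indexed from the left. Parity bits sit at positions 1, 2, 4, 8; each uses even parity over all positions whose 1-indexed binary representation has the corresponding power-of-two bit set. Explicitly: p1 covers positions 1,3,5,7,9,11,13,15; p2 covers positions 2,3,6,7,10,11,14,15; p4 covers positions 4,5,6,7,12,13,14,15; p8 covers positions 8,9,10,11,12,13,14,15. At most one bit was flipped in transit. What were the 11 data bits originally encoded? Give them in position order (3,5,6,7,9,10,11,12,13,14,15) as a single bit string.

s1: b1⊕b3⊕b5⊕b7⊕b9⊕b11⊕b13⊕b15 = 0⊕1⊕0⊕1⊕1⊕0⊕1⊕1 = 1
s2: b2⊕b3⊕b6⊕b7⊕b10⊕b11⊕b14⊕b15 = 1⊕1⊕1⊕1⊕0⊕0⊕1⊕1 = 0
s4: b4⊕b5⊕b6⊕b7⊕b12⊕b13⊕b14⊕b15 = 0⊕0⊕1⊕1⊕1⊕1⊕1⊕1 = 0
s8: b8⊕b9⊕b10⊕b11⊕b12⊕b13⊕b14⊕b15 = 0⊕1⊕0⊕0⊕1⊕1⊕1⊕1 = 1
Syndrome (s8...s1) = 1001 → position 9.
Flip bit 9: corrected codeword = 011001100001111
Data bits at positions 3,5,6,7,9,10,11,12,13,14,15: 10110001111

10110001111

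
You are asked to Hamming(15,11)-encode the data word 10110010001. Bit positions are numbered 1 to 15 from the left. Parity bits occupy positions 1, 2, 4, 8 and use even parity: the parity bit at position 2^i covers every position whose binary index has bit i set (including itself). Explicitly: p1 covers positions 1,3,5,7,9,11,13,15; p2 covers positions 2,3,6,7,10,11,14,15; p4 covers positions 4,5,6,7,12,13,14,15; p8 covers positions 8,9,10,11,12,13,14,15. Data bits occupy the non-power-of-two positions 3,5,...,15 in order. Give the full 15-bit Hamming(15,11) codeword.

011101100010001

Place data bits at non-power-of-two positions: b3=1, b5=0, b6=1, b7=1, b9=0, b10=0, b11=1, b12=0, b13=0, b14=0, b15=1.
p1 = XOR of data positions {3,5,7,9,11,13,15} = 1⊕0⊕1⊕0⊕1⊕0⊕1 = 0
p2 = XOR of data positions {3,6,7,10,11,14,15} = 1⊕1⊕1⊕0⊕1⊕0⊕1 = 1
p4 = XOR of data positions {5,6,7,12,13,14,15} = 0⊕1⊕1⊕0⊕0⊕0⊕1 = 1
p8 = XOR of data positions {9,10,11,12,13,14,15} = 0⊕0⊕1⊕0⊕0⊕0⊕1 = 0
Codeword b1..b15 = 011101100010001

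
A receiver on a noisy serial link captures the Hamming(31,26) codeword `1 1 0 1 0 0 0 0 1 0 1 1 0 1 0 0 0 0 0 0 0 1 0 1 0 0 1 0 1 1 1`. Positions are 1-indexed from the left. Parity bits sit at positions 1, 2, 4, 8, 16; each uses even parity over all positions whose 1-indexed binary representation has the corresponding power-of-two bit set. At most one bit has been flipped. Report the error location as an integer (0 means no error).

14

s1: b1⊕b3⊕b5⊕b7⊕b9⊕b11⊕b13⊕b15⊕b17⊕b19⊕b21⊕b23⊕b25⊕b27⊕b29⊕b31 = 1⊕0⊕0⊕0⊕1⊕1⊕0⊕0⊕0⊕0⊕0⊕0⊕0⊕1⊕1⊕1 = 0
s2: b2⊕b3⊕b6⊕b7⊕b10⊕b11⊕b14⊕b15⊕b18⊕b19⊕b22⊕b23⊕b26⊕b27⊕b30⊕b31 = 1⊕0⊕0⊕0⊕0⊕1⊕1⊕0⊕0⊕0⊕1⊕0⊕0⊕1⊕1⊕1 = 1
s4: b4⊕b5⊕b6⊕b7⊕b12⊕b13⊕b14⊕b15⊕b20⊕b21⊕b22⊕b23⊕b28⊕b29⊕b30⊕b31 = 1⊕0⊕0⊕0⊕1⊕0⊕1⊕0⊕0⊕0⊕1⊕0⊕0⊕1⊕1⊕1 = 1
s8: b8⊕b9⊕b10⊕b11⊕b12⊕b13⊕b14⊕b15⊕b24⊕b25⊕b26⊕b27⊕b28⊕b29⊕b30⊕b31 = 0⊕1⊕0⊕1⊕1⊕0⊕1⊕0⊕1⊕0⊕0⊕1⊕0⊕1⊕1⊕1 = 1
s16: b16⊕b17⊕b18⊕b19⊕b20⊕b21⊕b22⊕b23⊕b24⊕b25⊕b26⊕b27⊕b28⊕b29⊕b30⊕b31 = 0⊕0⊕0⊕0⊕0⊕0⊕1⊕0⊕1⊕0⊕0⊕1⊕0⊕1⊕1⊕1 = 0
Syndrome (s16...s1) = 01110 → position 14.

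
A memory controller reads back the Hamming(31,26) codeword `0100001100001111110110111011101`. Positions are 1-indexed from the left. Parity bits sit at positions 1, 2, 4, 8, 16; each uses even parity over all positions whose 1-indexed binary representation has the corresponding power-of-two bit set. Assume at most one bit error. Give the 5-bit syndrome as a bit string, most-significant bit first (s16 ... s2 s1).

s1: b1⊕b3⊕b5⊕b7⊕b9⊕b11⊕b13⊕b15⊕b17⊕b19⊕b21⊕b23⊕b25⊕b27⊕b29⊕b31 = 0⊕0⊕0⊕1⊕0⊕0⊕1⊕1⊕1⊕0⊕1⊕1⊕1⊕1⊕1⊕1 = 0
s2: b2⊕b3⊕b6⊕b7⊕b10⊕b11⊕b14⊕b15⊕b18⊕b19⊕b22⊕b23⊕b26⊕b27⊕b30⊕b31 = 1⊕0⊕0⊕1⊕0⊕0⊕1⊕1⊕1⊕0⊕0⊕1⊕0⊕1⊕0⊕1 = 0
s4: b4⊕b5⊕b6⊕b7⊕b12⊕b13⊕b14⊕b15⊕b20⊕b21⊕b22⊕b23⊕b28⊕b29⊕b30⊕b31 = 0⊕0⊕0⊕1⊕0⊕1⊕1⊕1⊕1⊕1⊕0⊕1⊕1⊕1⊕0⊕1 = 0
s8: b8⊕b9⊕b10⊕b11⊕b12⊕b13⊕b14⊕b15⊕b24⊕b25⊕b26⊕b27⊕b28⊕b29⊕b30⊕b31 = 1⊕0⊕0⊕0⊕0⊕1⊕1⊕1⊕1⊕1⊕0⊕1⊕1⊕1⊕0⊕1 = 0
s16: b16⊕b17⊕b18⊕b19⊕b20⊕b21⊕b22⊕b23⊕b24⊕b25⊕b26⊕b27⊕b28⊕b29⊕b30⊕b31 = 1⊕1⊕1⊕0⊕1⊕1⊕0⊕1⊕1⊕1⊕0⊕1⊕1⊕1⊕0⊕1 = 0
Syndrome (s16...s1) = 00000 → position 0 (no error).

00000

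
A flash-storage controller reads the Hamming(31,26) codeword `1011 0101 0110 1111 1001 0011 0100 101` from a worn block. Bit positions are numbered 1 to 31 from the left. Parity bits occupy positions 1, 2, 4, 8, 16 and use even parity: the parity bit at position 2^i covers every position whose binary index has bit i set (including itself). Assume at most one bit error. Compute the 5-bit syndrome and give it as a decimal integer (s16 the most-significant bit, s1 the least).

7

s1: b1⊕b3⊕b5⊕b7⊕b9⊕b11⊕b13⊕b15⊕b17⊕b19⊕b21⊕b23⊕b25⊕b27⊕b29⊕b31 = 1⊕1⊕0⊕0⊕0⊕1⊕1⊕1⊕1⊕0⊕0⊕1⊕0⊕0⊕1⊕1 = 1
s2: b2⊕b3⊕b6⊕b7⊕b10⊕b11⊕b14⊕b15⊕b18⊕b19⊕b22⊕b23⊕b26⊕b27⊕b30⊕b31 = 0⊕1⊕1⊕0⊕1⊕1⊕1⊕1⊕0⊕0⊕0⊕1⊕1⊕0⊕0⊕1 = 1
s4: b4⊕b5⊕b6⊕b7⊕b12⊕b13⊕b14⊕b15⊕b20⊕b21⊕b22⊕b23⊕b28⊕b29⊕b30⊕b31 = 1⊕0⊕1⊕0⊕0⊕1⊕1⊕1⊕1⊕0⊕0⊕1⊕0⊕1⊕0⊕1 = 1
s8: b8⊕b9⊕b10⊕b11⊕b12⊕b13⊕b14⊕b15⊕b24⊕b25⊕b26⊕b27⊕b28⊕b29⊕b30⊕b31 = 1⊕0⊕1⊕1⊕0⊕1⊕1⊕1⊕1⊕0⊕1⊕0⊕0⊕1⊕0⊕1 = 0
s16: b16⊕b17⊕b18⊕b19⊕b20⊕b21⊕b22⊕b23⊕b24⊕b25⊕b26⊕b27⊕b28⊕b29⊕b30⊕b31 = 1⊕1⊕0⊕0⊕1⊕0⊕0⊕1⊕1⊕0⊕1⊕0⊕0⊕1⊕0⊕1 = 0
Syndrome (s16...s1) = 00111 → position 7.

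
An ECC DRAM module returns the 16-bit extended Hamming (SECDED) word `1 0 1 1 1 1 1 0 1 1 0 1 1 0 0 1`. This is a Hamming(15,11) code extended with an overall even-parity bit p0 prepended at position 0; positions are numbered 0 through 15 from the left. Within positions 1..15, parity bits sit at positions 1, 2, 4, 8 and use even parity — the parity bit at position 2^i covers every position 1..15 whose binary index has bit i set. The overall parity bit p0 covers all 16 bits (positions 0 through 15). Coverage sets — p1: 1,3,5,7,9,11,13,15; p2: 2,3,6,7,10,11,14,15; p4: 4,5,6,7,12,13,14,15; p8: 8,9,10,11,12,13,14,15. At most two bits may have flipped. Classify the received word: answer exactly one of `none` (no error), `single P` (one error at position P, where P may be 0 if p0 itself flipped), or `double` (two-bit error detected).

s1: b1⊕b3⊕b5⊕b7⊕b9⊕b11⊕b13⊕b15 = 0⊕1⊕1⊕0⊕1⊕1⊕0⊕1 = 1
s2: b2⊕b3⊕b6⊕b7⊕b10⊕b11⊕b14⊕b15 = 1⊕1⊕1⊕0⊕0⊕1⊕0⊕1 = 1
s4: b4⊕b5⊕b6⊕b7⊕b12⊕b13⊕b14⊕b15 = 1⊕1⊕1⊕0⊕1⊕0⊕0⊕1 = 1
s8: b8⊕b9⊕b10⊕b11⊕b12⊕b13⊕b14⊕b15 = 1⊕1⊕0⊕1⊕1⊕0⊕0⊕1 = 1
Syndrome (s8...s1) = 1111 → position 15.
Overall parity (XOR of all 16 bits, including p0): 1⊕0⊕1⊕1⊕1⊕1⊕1⊕0⊕1⊕1⊕0⊕1⊕1⊕0⊕0⊕1 = 1
Overall=1, syndrome position=15 → single-bit error at position 15.

single 15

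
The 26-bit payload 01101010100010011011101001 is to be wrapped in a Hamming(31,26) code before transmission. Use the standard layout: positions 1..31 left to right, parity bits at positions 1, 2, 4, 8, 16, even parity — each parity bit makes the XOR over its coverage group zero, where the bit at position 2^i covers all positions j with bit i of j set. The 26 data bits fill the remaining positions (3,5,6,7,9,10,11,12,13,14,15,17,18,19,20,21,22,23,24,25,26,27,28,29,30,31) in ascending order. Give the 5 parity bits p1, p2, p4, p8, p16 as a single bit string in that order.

10100

Place data bits at non-power-of-two positions: b3=0, b5=1, b6=1, b7=0, b9=1, b10=0, b11=1, b12=0, b13=1, b14=0, b15=0, b17=0, b18=1, b19=0, b20=0, b21=1, b22=1, b23=0, b24=1, b25=1, b26=1, b27=0, b28=1, b29=0, b30=0, b31=1.
p1 = XOR of data positions {3,5,7,9,11,13,15,17,19,21,23,25,27,29,31} = 0⊕1⊕0⊕1⊕1⊕1⊕0⊕0⊕0⊕1⊕0⊕1⊕0⊕0⊕1 = 1
p2 = XOR of data positions {3,6,7,10,11,14,15,18,19,22,23,26,27,30,31} = 0⊕1⊕0⊕0⊕1⊕0⊕0⊕1⊕0⊕1⊕0⊕1⊕0⊕0⊕1 = 0
p4 = XOR of data positions {5,6,7,12,13,14,15,20,21,22,23,28,29,30,31} = 1⊕1⊕0⊕0⊕1⊕0⊕0⊕0⊕1⊕1⊕0⊕1⊕0⊕0⊕1 = 1
p8 = XOR of data positions {9,10,11,12,13,14,15,24,25,26,27,28,29,30,31} = 1⊕0⊕1⊕0⊕1⊕0⊕0⊕1⊕1⊕1⊕0⊕1⊕0⊕0⊕1 = 0
p16 = XOR of data positions {17,18,19,20,21,22,23,24,25,26,27,28,29,30,31} = 0⊕1⊕0⊕0⊕1⊕1⊕0⊕1⊕1⊕1⊕0⊕1⊕0⊕0⊕1 = 0
Parity bits p1,p2,p4,p8,p16 = 10100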